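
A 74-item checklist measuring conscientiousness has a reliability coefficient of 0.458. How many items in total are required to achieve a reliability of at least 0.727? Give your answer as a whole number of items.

n = 0.727 × (1 − 0.458) / [ 0.458 × (1 − 0.727) ]
  = 0.394034 / 0.125034 = 3.1514
3.1514 × 74 = 233.20 → 234 items

234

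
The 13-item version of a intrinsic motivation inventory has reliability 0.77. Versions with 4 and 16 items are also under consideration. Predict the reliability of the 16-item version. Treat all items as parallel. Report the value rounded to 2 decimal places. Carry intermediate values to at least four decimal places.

0.80

Only the ratio of lengths matters: n = 16/13 = 1.2308
r_{16} = n·r / (1 + (n − 1)·r) = 0.9477 / 1.1777 ≈ 0.8047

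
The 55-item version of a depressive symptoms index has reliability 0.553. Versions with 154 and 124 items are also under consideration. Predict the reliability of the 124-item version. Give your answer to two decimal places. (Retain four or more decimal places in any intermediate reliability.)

0.74

The 154-item form is not needed; work directly from the 55-item form with n = 124/55 = 2.2545.
r_{124} = n·r / (1 + (n − 1)·r) = 1.2467 / 1.6937 ≈ 0.7361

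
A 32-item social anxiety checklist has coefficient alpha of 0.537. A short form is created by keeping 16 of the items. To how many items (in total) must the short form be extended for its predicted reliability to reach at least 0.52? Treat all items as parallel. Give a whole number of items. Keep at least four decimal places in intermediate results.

30

Short-form reliability: n = 16/32 = 0.5000; r_16 = n·r/(1+(n−1)r) ≈ 0.3671
Length factor from the short form to reach 0.52: n' = 0.52(1 − 0.3671) / [0.3671(1 − 0.52)] ≈ 1.8677
Total items = 1.8677 × 16 = 29.88, rounded up to 30.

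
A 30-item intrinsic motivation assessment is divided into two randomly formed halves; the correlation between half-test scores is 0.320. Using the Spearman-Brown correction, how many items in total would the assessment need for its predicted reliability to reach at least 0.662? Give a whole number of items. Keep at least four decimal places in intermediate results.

63

Corrected full-test reliability: r_full = 2 × 0.320 / (1 + 0.320) ≈ 0.4848
Solve Spearman-Brown for n: n = 0.662(1 − 0.4848) / [0.4848(1 − 0.662)] = 2.0814
Required items = 2.0814 × 30 = 62.44, so 63 items.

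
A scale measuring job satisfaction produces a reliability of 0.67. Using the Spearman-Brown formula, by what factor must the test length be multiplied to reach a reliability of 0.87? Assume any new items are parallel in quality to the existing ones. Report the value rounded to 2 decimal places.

Rearranging the Spearman-Brown formula for n,
n = r_target (1 − r_old) / [ r_old (1 − r_target) ]
n = [0.87 × 0.33] / [0.67 × 0.13]
n = 0.2871 / 0.0871 ≈ 3.2962

3.30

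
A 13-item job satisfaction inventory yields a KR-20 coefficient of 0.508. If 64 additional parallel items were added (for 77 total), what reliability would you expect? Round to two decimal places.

0.86

Length ratio n = 77/13 = 5.9231
By Spearman-Brown, r_new = n r / (1 + (n − 1) r).
r_new = 5.9231·0.508 / [1 + (5.9231 − 1)·0.508]
     = 3.0089 / 3.5009 = 0.8595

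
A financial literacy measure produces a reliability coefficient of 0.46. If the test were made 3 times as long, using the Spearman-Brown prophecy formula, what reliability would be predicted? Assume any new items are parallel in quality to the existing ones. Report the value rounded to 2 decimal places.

By Spearman-Brown, r_new = n r / (1 + (n − 1) r).
r_new = (3 × 0.46) / (1 + (3 − 1) × 0.46)
     = 1.3800 / 1.9200 = 0.7188

0.72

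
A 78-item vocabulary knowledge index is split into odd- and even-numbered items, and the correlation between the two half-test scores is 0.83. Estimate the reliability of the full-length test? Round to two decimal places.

Apply the Spearman-Brown correction with n = 2:
r_full = 2r_hh / (1 + r_hh) = 2 × 0.83 / (1 + 0.83)
r_full = 1.6600 / 1.8300 ≈ 0.9071

0.91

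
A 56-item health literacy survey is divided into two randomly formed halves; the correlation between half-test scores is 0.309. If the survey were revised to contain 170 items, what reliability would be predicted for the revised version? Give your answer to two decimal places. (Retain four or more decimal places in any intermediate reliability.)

0.73

First correct the split-half correlation to full-test reliability: r_full = 2 × 0.309 / (1 + 0.309) ≈ 0.4721
Length factor from 56 to 170 items: n = 170/56 = 3.0357
r_new = n·r_full / (1 + (n − 1)·r_full) = 1.4332 / 1.9611 ≈ 0.7308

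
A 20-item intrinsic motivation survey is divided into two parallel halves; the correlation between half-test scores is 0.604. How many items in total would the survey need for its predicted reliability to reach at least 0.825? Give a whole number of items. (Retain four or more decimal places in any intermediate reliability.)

31

Corrected full-test reliability: r_full = 2 × 0.604 / (1 + 0.604) ≈ 0.7531
Solve Spearman-Brown for n: n = 0.825(1 − 0.7531) / [0.7531(1 − 0.825)] = 1.5456
Required items = 1.5456 × 20 = 30.91, so 31 items.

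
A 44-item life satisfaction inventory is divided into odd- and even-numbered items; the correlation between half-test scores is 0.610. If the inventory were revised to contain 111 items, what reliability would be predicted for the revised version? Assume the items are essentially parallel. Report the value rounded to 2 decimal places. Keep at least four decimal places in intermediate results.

0.89

Full-test reliability from the split-half r: r_full = 2(0.610)/(1 + 0.610) = 0.7578
Then adjust to 111 items: n = 111/44 = 2.5227
r_new = n·r_full / (1 + (n − 1)·r_full) = 1.9117 / 2.1539 ≈ 0.8876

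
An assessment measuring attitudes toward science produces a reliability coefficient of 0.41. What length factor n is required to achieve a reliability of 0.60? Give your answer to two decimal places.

n = 0.60(1 − 0.41) / [0.41(1 − 0.60)]
n = 0.3540 / 0.1640 ≈ 2.1585

2.16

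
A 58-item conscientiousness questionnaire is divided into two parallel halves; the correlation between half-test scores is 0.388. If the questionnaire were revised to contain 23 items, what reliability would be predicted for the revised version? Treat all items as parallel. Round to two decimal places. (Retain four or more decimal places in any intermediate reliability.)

First correct the split-half correlation to full-test reliability: r_full = 2 × 0.388 / (1 + 0.388) ≈ 0.5591
Then adjust to 23 items: n = 23/58 = 0.3966
r_new = n·r_full / (1 + (n − 1)·r_full) = 0.2217 / 0.6626 ≈ 0.3346

0.33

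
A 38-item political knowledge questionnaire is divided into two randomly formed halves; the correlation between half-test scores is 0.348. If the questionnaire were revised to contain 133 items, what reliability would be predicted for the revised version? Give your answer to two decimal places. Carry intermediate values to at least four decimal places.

0.79

Spearman-Brown correction (n = 2): r_full = 2·0.348/(1 + 0.348) = 0.5163
Length factor from 38 to 133 items: n = 133/38 = 3.5000
r_new = n·r_full / (1 + (n − 1)·r_full) = 1.8070 / 2.2908 ≈ 0.7888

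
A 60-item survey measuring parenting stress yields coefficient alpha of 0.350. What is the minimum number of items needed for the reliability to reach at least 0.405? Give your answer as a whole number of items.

76

Spearman-Brown solved for the length factor n:
n = r*(1 − r) / [ r (1 − r*) ]
n = 0.405 × (1 − 0.350) / [ 0.350 × (1 − 0.405) ]
n = 0.263250 / 0.208250 ≈ 1.2641
So the test needs 1.2641 × 60 ≈ 75.85 items; rounding up, 76.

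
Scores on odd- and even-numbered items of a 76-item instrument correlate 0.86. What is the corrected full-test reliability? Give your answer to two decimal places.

Each half is half the length of the full test, so the full test is n = 2 times a half.
r_full = 2(0.86) / (1 + 0.86)
r_full = 1.7200 / 1.8600 ≈ 0.9247

0.92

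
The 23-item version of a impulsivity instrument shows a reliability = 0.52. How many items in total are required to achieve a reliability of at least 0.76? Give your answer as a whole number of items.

n = 0.76 × (1 − 0.52) / [ 0.52 × (1 − 0.76) ]
  = 0.3648 / 0.1248 = 2.9231
Items needed = n × 23 = 2.9231 × 23 ≈ 67.23 → round up to 68

68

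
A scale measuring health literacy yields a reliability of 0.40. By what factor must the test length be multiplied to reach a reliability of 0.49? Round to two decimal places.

1.44

Invert Spearman-Brown to solve for n:
n = r*(1 − r) / [ r (1 − r*) ]
n = 0.49 × (1 − 0.40) / [ 0.40 × (1 − 0.49) ]
n = 0.2940 / 0.2040 ≈ 1.4412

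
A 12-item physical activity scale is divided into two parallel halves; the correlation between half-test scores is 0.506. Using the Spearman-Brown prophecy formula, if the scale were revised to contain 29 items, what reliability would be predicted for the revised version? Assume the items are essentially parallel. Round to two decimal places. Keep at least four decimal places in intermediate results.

Full-test reliability from the split-half r: r_full = 2(0.506)/(1 + 0.506) = 0.6720
Then adjust to 29 items: n = 29/12 = 2.4167
r_new = n·r_full / (1 + (n − 1)·r_full) = 1.6240 / 1.9520 ≈ 0.8320

0.83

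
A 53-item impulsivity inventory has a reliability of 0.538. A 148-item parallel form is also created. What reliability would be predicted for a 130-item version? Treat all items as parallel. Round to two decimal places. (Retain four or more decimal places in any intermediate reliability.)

Only the ratio of lengths matters: n = 130/53 = 2.4528
r_{130} = n·r / (1 + (n − 1)·r) = 1.3196 / 1.7816 ≈ 0.7407

0.74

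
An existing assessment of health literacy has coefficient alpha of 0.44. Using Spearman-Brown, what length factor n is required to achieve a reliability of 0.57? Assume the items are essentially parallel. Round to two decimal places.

Spearman-Brown solved for the length factor n:
n = r_target (1 − r_old) / [ r_old (1 − r_target) ]
n = 0.57 × (1 − 0.44) / [ 0.44 × (1 − 0.57) ]
n = 0.3192 / 0.1892 ≈ 1.6871

1.69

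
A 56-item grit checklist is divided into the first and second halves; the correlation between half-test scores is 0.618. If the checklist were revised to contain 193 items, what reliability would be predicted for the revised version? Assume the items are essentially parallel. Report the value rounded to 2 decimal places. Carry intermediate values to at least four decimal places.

0.92

Spearman-Brown correction (n = 2): r_full = 2·0.618/(1 + 0.618) = 0.7639
Length factor from 56 to 193 items: n = 193/56 = 3.4464
r_new = n·r_full / (1 + (n − 1)·r_full) = 2.6327 / 2.8688 ≈ 0.9177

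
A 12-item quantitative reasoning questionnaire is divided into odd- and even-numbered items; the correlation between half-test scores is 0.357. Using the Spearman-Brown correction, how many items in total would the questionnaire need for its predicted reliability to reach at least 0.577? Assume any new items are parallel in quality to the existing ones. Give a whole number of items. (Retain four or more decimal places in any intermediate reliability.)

Corrected full-test reliability: r_full = 2 × 0.357 / (1 + 0.357) ≈ 0.5262
Solve Spearman-Brown for n: n = 0.577(1 − 0.5262) / [0.5262(1 − 0.577)] = 1.2282
Items = 1.2282 × 12 ≈ 14.74 → 15

15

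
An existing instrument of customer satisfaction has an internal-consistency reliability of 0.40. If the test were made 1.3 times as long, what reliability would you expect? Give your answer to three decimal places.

0.464

Apply the Spearman-Brown prophecy formula, r' = nr / [1 + (n − 1)r]:
r_new = (1.3 × 0.40) / (1 + (1.3 − 1) × 0.40)
     = 0.5200 / 1.1200 = 0.4643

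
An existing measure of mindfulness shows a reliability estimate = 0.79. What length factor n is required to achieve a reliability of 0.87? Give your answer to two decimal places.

1.78

Rearranging the Spearman-Brown formula for n,
n = r*(1 − r) / [ r (1 − r*) ]
n = 0.87(1 − 0.79) / [0.79(1 − 0.87)]
  = 0.1827 / 0.1027 = 1.7790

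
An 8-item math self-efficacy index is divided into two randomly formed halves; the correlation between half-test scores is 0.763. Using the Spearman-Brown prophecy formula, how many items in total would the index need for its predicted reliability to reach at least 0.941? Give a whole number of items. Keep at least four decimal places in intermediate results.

20

Corrected full-test reliability: r_full = 2 × 0.763 / (1 + 0.763) ≈ 0.8656
Solve Spearman-Brown for n: n = 0.941(1 − 0.8656) / [0.8656(1 − 0.941)] = 2.4764
Required items = 2.4764 × 8 = 19.81, so 20 items.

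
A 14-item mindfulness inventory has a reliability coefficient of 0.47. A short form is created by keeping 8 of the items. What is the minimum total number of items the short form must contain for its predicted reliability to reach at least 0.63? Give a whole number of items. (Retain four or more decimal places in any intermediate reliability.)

First, r for the 8-item form: n = 8/14 = 0.5714, so r_8 = 0.5714·0.47/(1 + (0.5714 − 1)·0.47) = 0.3363
Length factor from the short form to reach 0.63: n' = 0.63(1 − 0.3363) / [0.3363(1 − 0.63)] ≈ 3.3603
Total items = 3.3603 × 8 = 26.88, rounded up to 27.

27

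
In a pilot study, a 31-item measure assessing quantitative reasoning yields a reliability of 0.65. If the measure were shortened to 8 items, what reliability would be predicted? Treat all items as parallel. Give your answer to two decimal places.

0.32

n = 8/31 = 0.2581
r_new = 0.2581·0.65 / [1 + (0.2581 − 1)·0.65]
r_new = 0.1678 / 0.5178 ≈ 0.3241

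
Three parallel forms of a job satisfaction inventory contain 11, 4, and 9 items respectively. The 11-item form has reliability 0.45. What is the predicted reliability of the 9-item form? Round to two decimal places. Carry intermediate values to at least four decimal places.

0.40

The 4-item form is not needed; work directly from the 11-item form with n = 9/11 = 0.8182.
r_{9} = n·r / (1 + (n − 1)·r) = 0.3682 / 0.9182 ≈ 0.4010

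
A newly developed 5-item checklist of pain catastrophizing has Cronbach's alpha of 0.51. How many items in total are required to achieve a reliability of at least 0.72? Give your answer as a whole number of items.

13

Invert Spearman-Brown to solve for n:
n = r*(1 − r) / [ r (1 − r*) ]
n = 0.72 × (1 − 0.51) / [ 0.51 × (1 − 0.72) ]
n = 0.3528 / 0.1428 ≈ 2.4706
So the test needs 2.4706 × 5 ≈ 12.35 items; rounding up, 13.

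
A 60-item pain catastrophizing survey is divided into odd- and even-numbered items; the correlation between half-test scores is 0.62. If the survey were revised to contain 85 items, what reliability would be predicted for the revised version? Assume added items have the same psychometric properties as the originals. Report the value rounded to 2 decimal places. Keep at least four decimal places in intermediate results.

0.82

First correct the split-half correlation to full-test reliability: r_full = 2 × 0.62 / (1 + 0.62) ≈ 0.7654
Length factor from 60 to 85 items: n = 85/60 = 1.4167
r_new = n·r_full / (1 + (n − 1)·r_full) = 1.0843 / 1.3189 ≈ 0.8221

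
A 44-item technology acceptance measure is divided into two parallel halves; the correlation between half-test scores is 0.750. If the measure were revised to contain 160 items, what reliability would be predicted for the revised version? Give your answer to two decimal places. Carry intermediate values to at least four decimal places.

0.96

First correct the split-half correlation to full-test reliability: r_full = 2 × 0.750 / (1 + 0.750) ≈ 0.8571
Then adjust to 160 items: n = 160/44 = 3.6364
r_new = n·r_full / (1 + (n − 1)·r_full) = 3.1168 / 3.2597 ≈ 0.9562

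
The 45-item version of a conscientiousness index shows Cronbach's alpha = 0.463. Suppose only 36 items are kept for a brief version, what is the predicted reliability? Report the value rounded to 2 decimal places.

0.41

The new length is 36/45 = 0.8 times the old.
Spearman-Brown: r_new = n·r / (1 + (n − 1)·r)
r_new = (0.8 × 0.463) / (1 + (0.8 − 1) × 0.463)
     = 0.3704 / 0.9074 = 0.4082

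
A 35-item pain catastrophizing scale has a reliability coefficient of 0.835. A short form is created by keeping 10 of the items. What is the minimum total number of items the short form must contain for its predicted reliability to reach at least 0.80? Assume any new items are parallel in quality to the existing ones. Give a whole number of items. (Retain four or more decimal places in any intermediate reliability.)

28

First, r for the 10-item form: n = 10/35 = 0.2857, so r_10 = 0.2857·0.835/(1 + (0.2857 − 1)·0.835) = 0.5911
Then solve for n' with r_old = 0.5911, r_target = 0.80: n' = 0.80(1 − 0.5911)/[0.5911(1 − 0.80)] = 2.7670
Items = 2.7670 × 10 ≈ 27.67 → 28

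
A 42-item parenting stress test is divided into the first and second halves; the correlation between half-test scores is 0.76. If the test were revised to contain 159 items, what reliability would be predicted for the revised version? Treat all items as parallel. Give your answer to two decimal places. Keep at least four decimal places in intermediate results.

First correct the split-half correlation to full-test reliability: r_full = 2 × 0.76 / (1 + 0.76) ≈ 0.8636
Then adjust to 159 items: n = 159/42 = 3.7857
r_new = n·r_full / (1 + (n − 1)·r_full) = 3.2693 / 3.4057 ≈ 0.9599

0.96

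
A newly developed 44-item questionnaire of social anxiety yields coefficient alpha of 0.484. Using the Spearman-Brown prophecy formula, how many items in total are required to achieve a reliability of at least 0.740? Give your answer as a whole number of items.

Rearranging the Spearman-Brown formula for n,
n = r*(1 − r) / [ r (1 − r*) ]
n = 0.740 × (1 − 0.484) / [ 0.484 × (1 − 0.740) ]
n = 0.381840 / 0.125840 ≈ 3.0343
So the test needs 3.0343 × 44 ≈ 133.51 items; rounding up, 134.

134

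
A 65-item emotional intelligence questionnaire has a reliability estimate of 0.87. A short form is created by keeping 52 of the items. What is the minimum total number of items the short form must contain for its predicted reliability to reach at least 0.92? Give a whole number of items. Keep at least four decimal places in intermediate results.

Short-form reliability: n = 52/65 = 0.8000; r_52 = n·r/(1+(n−1)r) ≈ 0.8426
Length factor from the short form to reach 0.92: n' = 0.92(1 − 0.8426) / [0.8426(1 − 0.92)] ≈ 2.1482
Total items = 2.1482 × 52 = 111.71, rounded up to 112.

112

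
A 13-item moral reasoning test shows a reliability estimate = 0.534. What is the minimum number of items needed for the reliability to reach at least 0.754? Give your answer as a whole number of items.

Invert Spearman-Brown to solve for n:
n = r*(1 − r) / [ r (1 − r*) ]
n = 0.754 × (1 − 0.534) / [ 0.534 × (1 − 0.754) ]
n = 0.351364 / 0.131364 ≈ 2.6747
So the test needs 2.6747 × 13 ≈ 34.77 items; rounding up, 35.

35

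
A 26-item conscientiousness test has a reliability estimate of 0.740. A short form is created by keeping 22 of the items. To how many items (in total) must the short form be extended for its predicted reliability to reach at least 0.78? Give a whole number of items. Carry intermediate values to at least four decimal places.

First, r for the 22-item form: n = 22/26 = 0.8462, so r_22 = 0.8462·0.740/(1 + (0.8462 − 1)·0.740) = 0.7066
Then solve for n' with r_old = 0.7066, r_target = 0.78: n' = 0.78(1 − 0.7066)/[0.7066(1 − 0.78)] = 1.4722
Total items = 1.4722 × 22 = 32.39, rounded up to 33.

33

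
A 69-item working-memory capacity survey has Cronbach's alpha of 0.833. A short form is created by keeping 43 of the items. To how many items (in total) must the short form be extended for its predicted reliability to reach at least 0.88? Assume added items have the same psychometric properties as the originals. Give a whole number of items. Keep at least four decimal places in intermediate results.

102

First, r for the 43-item form: n = 43/69 = 0.6232, so r_43 = 0.6232·0.833/(1 + (0.6232 − 1)·0.833) = 0.7566
Length factor from the short form to reach 0.88: n' = 0.88(1 − 0.7566) / [0.7566(1 − 0.88)] ≈ 2.3592
Total items = 2.3592 × 43 = 101.45, rounded up to 102.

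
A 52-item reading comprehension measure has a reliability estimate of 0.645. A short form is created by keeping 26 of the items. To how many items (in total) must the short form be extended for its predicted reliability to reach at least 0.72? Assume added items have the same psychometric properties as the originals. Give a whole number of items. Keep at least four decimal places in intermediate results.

74

First, r for the 26-item form: n = 26/52 = 0.5000, so r_26 = 0.5000·0.645/(1 + (0.5000 − 1)·0.645) = 0.4760
Length factor from the short form to reach 0.72: n' = 0.72(1 − 0.4760) / [0.4760(1 − 0.72)] ≈ 2.8307
Total items = 2.8307 × 26 = 73.60, rounded up to 74.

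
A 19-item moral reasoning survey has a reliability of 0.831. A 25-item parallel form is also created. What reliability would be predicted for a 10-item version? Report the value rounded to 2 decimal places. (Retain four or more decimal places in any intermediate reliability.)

Only the ratio of lengths matters: n = 10/19 = 0.5263
r_{10} = n·r / (1 + (n − 1)·r) = 0.4374 / 0.6064 ≈ 0.7213

0.72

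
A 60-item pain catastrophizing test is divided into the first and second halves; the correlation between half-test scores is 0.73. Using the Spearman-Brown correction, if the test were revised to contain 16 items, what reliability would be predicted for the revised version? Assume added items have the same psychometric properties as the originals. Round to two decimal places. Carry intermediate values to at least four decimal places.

0.59

Full-test reliability from the split-half r: r_full = 2(0.73)/(1 + 0.73) = 0.8439
Then adjust to 16 items: n = 16/60 = 0.2667
r_new = n·r_full / (1 + (n − 1)·r_full) = 0.2251 / 0.3812 ≈ 0.5905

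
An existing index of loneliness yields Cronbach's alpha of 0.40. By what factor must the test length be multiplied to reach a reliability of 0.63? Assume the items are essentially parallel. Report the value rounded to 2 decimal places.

Spearman-Brown solved for the length factor n:
n = r*(1 − r) / [ r (1 − r*) ]
n = [0.63 × 0.60] / [0.40 × 0.37]
  = 0.3780 / 0.1480 = 2.5541

2.55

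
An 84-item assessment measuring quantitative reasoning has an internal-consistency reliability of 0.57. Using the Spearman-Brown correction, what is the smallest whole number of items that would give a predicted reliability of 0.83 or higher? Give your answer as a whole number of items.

310

Invert Spearman-Brown to solve for n:
n = r_target (1 − r_old) / [ r_old (1 − r_target) ]
n = 0.83 × (1 − 0.57) / [ 0.57 × (1 − 0.83) ]
  = 0.3569 / 0.0969 = 3.6832
So the test needs 3.6832 × 84 ≈ 309.39 items; rounding up, 310.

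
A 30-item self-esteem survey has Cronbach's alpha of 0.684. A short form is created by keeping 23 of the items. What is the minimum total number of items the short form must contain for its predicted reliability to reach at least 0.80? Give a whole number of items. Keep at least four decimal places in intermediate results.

56

First, r for the 23-item form: n = 23/30 = 0.7667, so r_23 = 0.7667·0.684/(1 + (0.7667 − 1)·0.684) = 0.6240
Length factor from the short form to reach 0.80: n' = 0.80(1 − 0.6240) / [0.6240(1 − 0.80)] ≈ 2.4103
Items = 2.4103 × 23 ≈ 55.44 → 56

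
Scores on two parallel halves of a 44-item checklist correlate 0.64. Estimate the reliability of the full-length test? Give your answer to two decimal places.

r_full = 2(0.64) / (1 + 0.64)
r_full = 1.2800 / 1.6400 ≈ 0.7805

0.78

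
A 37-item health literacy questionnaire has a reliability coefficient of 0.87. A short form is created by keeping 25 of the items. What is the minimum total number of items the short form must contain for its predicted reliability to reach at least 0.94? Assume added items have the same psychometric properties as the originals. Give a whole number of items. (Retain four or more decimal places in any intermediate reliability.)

87

First, r for the 25-item form: n = 25/37 = 0.6757, so r_25 = 0.6757·0.87/(1 + (0.6757 − 1)·0.87) = 0.8189
Then solve for n' with r_old = 0.8189, r_target = 0.94: n' = 0.94(1 − 0.8189)/[0.8189(1 − 0.94)] = 3.4647
Items = 3.4647 × 25 ≈ 86.62 → 87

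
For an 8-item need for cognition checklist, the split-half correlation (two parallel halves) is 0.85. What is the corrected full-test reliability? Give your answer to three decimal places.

0.919

r_full = 2(0.85) / (1 + 0.85)
r_full = 1.7000 / 1.8500 ≈ 0.9189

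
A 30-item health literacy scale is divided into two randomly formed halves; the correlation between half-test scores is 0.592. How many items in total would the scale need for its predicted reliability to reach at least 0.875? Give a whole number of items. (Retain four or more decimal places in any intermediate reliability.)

r_full = 2(0.592)/(1 + 0.592) = 0.7437
Solve Spearman-Brown for n: n = 0.875(1 − 0.7437) / [0.7437(1 − 0.875)] = 2.4124
Items = 2.4124 × 30 ≈ 72.37 → 73

73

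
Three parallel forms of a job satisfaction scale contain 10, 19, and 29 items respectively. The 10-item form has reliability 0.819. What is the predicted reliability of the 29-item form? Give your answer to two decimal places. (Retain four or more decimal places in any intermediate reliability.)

Only the ratio of lengths matters: n = 29/10 = 2.9000
r_{29} = n·r / (1 + (n − 1)·r) = 2.3751 / 2.5561 ≈ 0.9292

0.93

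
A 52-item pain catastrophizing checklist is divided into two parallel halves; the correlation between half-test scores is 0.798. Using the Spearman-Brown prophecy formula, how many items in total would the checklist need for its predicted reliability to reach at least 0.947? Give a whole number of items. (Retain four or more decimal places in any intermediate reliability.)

118

Corrected full-test reliability: r_full = 2 × 0.798 / (1 + 0.798) ≈ 0.8877
n = r_tgt(1 − r_full) / [r_full(1 − r_tgt)] = 0.947 × 0.1123 / (0.8877 × 0.053) ≈ 2.2604
Required items = 2.2604 × 52 = 117.54, so 118 items.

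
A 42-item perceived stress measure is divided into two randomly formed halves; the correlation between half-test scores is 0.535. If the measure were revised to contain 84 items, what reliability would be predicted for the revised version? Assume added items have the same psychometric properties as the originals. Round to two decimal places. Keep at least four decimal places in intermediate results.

Full-test reliability from the split-half r: r_full = 2(0.535)/(1 + 0.535) = 0.6971
Then adjust to 84 items: n = 84/42 = 2.0000
r_new = n·r_full / (1 + (n − 1)·r_full) = 1.3942 / 1.6971 ≈ 0.8215

0.82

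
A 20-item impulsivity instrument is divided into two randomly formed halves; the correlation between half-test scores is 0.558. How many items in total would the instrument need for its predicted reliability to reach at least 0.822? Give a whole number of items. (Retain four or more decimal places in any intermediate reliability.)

37

r_full = 2(0.558)/(1 + 0.558) = 0.7163
n = r_tgt(1 − r_full) / [r_full(1 − r_tgt)] = 0.822 × 0.2837 / (0.7163 × 0.178) ≈ 1.8290
Required items = 1.8290 × 20 = 36.58, so 37 items.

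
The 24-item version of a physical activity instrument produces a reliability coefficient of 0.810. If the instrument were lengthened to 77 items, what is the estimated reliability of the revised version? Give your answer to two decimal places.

Length ratio n = 77/24 = 3.2083
r_new = (3.2083 × 0.810) / (1 + (3.2083 − 1) × 0.810)
     = 2.5987 / 2.7887 = 0.9319

0.93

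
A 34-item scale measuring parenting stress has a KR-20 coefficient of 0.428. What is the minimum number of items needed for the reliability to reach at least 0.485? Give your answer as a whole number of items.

43

Rearranging the Spearman-Brown formula for n,
n = r_target (1 − r_old) / [ r_old (1 − r_target) ]
n = 0.485(1 − 0.428) / [0.428(1 − 0.485)]
  = 0.277420 / 0.220420 = 1.2586
So the test needs 1.2586 × 34 ≈ 42.79 items; rounding up, 43.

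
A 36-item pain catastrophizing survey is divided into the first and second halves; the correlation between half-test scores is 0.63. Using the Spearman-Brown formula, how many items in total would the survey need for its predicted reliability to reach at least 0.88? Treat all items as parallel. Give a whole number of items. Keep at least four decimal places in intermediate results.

r_full = 2(0.63)/(1 + 0.63) = 0.7730
Solve Spearman-Brown for n: n = 0.88(1 − 0.7730) / [0.7730(1 − 0.88)] = 2.1535
Items = 2.1535 × 36 ≈ 77.53 → 78

78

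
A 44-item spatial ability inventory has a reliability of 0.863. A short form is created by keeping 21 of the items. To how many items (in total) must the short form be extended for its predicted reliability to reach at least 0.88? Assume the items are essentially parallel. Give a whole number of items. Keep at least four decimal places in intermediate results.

First, r for the 21-item form: n = 21/44 = 0.4773, so r_21 = 0.4773·0.863/(1 + (0.4773 − 1)·0.863) = 0.7504
Length factor from the short form to reach 0.88: n' = 0.88(1 − 0.7504) / [0.7504(1 − 0.88)] ≈ 2.4392
Items = 2.4392 × 21 ≈ 51.22 → 52

52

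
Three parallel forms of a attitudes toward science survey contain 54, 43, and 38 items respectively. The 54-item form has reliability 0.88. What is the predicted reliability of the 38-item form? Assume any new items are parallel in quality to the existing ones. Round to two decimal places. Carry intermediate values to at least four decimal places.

Only the ratio of lengths matters: n = 38/54 = 0.7037
r_{38} = n·r / (1 + (n − 1)·r) = 0.6193 / 0.7393 ≈ 0.8377

0.84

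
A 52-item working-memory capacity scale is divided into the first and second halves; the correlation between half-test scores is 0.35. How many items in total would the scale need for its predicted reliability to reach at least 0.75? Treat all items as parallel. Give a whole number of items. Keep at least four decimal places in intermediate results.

Corrected full-test reliability: r_full = 2 × 0.35 / (1 + 0.35) ≈ 0.5185
n = r_tgt(1 − r_full) / [r_full(1 − r_tgt)] = 0.75 × 0.4815 / (0.5185 × 0.25) ≈ 2.7859
Items = 2.7859 × 52 ≈ 144.87 → 145

145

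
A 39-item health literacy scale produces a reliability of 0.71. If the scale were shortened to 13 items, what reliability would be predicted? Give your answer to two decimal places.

0.45

The new length is 13/39 = 0.3333 times the old.
Spearman-Brown: r_new = n·r / (1 + (n − 1)·r)
r_new = 0.3333·0.71 / [1 + (0.3333 − 1)·0.71]
     = 0.2366 / 0.5266 = 0.4493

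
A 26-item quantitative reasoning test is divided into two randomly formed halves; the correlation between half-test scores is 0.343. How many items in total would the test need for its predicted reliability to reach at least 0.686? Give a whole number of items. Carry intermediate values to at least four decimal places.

r_full = 2(0.343)/(1 + 0.343) = 0.5108
Solve Spearman-Brown for n: n = 0.686(1 − 0.5108) / [0.5108(1 − 0.686)] = 2.0923
Items = 2.0923 × 26 ≈ 54.40 → 55

55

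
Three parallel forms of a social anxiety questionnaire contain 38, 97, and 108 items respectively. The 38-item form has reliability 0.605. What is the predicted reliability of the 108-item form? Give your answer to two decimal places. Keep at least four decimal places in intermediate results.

The 97-item form is not needed; work directly from the 38-item form with n = 108/38 = 2.8421.
r_{108} = n·r / (1 + (n − 1)·r) = 1.7195 / 2.1145 ≈ 0.8132

0.81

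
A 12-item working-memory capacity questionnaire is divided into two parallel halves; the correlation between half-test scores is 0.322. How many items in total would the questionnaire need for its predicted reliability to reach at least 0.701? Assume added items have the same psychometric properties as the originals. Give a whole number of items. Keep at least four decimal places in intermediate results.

30

r_full = 2(0.322)/(1 + 0.322) = 0.4871
Solve Spearman-Brown for n: n = 0.701(1 − 0.4871) / [0.4871(1 − 0.701)] = 2.4687
Items = 2.4687 × 12 ≈ 29.62 → 30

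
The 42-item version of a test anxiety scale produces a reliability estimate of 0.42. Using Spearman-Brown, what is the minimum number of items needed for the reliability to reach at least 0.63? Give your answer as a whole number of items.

99

Spearman-Brown solved for the length factor n:
n = r_target (1 − r_old) / [ r_old (1 − r_target) ]
n = [0.63 × 0.58] / [0.42 × 0.37]
  = 0.3654 / 0.1554 = 2.3514
2.3514 × 42 = 98.76 → 99 items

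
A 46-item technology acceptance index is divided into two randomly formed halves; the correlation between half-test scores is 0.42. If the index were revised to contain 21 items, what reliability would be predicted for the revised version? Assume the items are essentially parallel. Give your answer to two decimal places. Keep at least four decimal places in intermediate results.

Full-test reliability from the split-half r: r_full = 2(0.42)/(1 + 0.42) = 0.5915
Then adjust to 21 items: n = 21/46 = 0.4565
r_new = n·r_full / (1 + (n − 1)·r_full) = 0.2700 / 0.6785 ≈ 0.3979

0.40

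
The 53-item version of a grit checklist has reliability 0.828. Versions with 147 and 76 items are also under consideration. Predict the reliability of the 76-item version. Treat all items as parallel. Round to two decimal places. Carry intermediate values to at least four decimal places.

0.87

Only the ratio of lengths matters: n = 76/53 = 1.4340
r_{76} = n·r / (1 + (n − 1)·r) = 1.1874 / 1.3594 ≈ 0.8735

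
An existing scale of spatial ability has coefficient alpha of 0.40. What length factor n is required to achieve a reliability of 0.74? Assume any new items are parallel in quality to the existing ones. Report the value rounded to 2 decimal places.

4.27

n = 0.74(1 − 0.40) / [0.40(1 − 0.74)]
n = 0.4440 / 0.1040 ≈ 4.2692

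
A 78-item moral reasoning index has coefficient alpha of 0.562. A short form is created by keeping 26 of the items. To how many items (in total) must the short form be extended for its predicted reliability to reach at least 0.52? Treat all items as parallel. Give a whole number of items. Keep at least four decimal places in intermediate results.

First, r for the 26-item form: n = 26/78 = 0.3333, so r_26 = 0.3333·0.562/(1 + (0.3333 − 1)·0.562) = 0.2996
Then solve for n' with r_old = 0.2996, r_target = 0.52: n' = 0.52(1 − 0.2996)/[0.2996(1 − 0.52)] = 2.5326
Total items = 2.5326 × 26 = 65.85, rounded up to 66.

66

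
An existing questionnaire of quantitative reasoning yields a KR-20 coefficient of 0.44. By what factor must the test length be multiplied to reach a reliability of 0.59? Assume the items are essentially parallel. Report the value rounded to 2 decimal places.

n = [0.59 × 0.56] / [0.44 × 0.41]
  = 0.3304 / 0.1804 = 1.8315

1.83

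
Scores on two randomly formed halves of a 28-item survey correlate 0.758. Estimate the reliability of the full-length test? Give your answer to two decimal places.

0.86

Each half is half the length of the full test, so the full test is n = 2 times a half.
r_full = 2r_hh / (1 + r_hh) = 2 × 0.758 / (1 + 0.758)
r_full = 1.5160 / 1.7580 ≈ 0.8623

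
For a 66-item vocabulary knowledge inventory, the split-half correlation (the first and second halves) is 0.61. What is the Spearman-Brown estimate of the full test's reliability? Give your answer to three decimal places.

0.758

r_full = 2(0.61) / (1 + 0.61)
       = 1.2200 / 1.6100 = 0.7578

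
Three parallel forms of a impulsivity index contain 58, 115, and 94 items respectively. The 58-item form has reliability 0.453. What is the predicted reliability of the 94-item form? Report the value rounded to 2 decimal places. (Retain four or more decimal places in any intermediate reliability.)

0.57

Only the ratio of lengths matters: n = 94/58 = 1.6207
r_{94} = n·r / (1 + (n − 1)·r) = 0.7342 / 1.2812 ≈ 0.5731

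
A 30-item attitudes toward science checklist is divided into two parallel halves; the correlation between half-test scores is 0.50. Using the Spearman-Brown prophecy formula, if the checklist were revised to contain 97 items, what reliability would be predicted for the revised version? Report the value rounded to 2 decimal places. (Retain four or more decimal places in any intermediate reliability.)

0.87

Full-test reliability from the split-half r: r_full = 2(0.50)/(1 + 0.50) = 0.6667
Then adjust to 97 items: n = 97/30 = 3.2333
r_new = n·r_full / (1 + (n − 1)·r_full) = 2.1556 / 2.4889 ≈ 0.8661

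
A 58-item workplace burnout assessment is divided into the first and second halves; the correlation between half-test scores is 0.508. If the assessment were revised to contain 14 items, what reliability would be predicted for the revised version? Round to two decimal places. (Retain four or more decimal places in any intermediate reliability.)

Full-test reliability from the split-half r: r_full = 2(0.508)/(1 + 0.508) = 0.6737
Then adjust to 14 items: n = 14/58 = 0.2414
r_new = n·r_full / (1 + (n − 1)·r_full) = 0.1626 / 0.4889 ≈ 0.3326

0.33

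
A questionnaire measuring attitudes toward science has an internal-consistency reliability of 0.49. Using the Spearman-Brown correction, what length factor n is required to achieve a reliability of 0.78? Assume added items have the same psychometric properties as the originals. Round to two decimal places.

Rearranging the Spearman-Brown formula for n,
n = r_target (1 − r_old) / [ r_old (1 − r_target) ]
n = 0.78 × (1 − 0.49) / [ 0.49 × (1 − 0.78) ]
  = 0.3978 / 0.1078 = 3.6902

3.69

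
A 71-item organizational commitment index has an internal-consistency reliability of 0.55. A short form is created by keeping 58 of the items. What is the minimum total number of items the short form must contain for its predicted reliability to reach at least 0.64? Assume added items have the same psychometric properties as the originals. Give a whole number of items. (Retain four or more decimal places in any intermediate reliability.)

104

Short-form reliability: n = 58/71 = 0.8169; r_58 = n·r/(1+(n−1)r) ≈ 0.4996
Then solve for n' with r_old = 0.4996, r_target = 0.64: n' = 0.64(1 − 0.4996)/[0.4996(1 − 0.64)] = 1.7806
Items = 1.7806 × 58 ≈ 103.27 → 104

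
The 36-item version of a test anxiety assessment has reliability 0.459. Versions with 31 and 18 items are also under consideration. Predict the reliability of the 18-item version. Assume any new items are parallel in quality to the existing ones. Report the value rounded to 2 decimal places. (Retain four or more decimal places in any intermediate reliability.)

0.30

The 31-item form is not needed; work directly from the 36-item form with n = 18/36 = 0.5000.
r_{18} = n·r / (1 + (n − 1)·r) = 0.2295 / 0.7705 ≈ 0.2979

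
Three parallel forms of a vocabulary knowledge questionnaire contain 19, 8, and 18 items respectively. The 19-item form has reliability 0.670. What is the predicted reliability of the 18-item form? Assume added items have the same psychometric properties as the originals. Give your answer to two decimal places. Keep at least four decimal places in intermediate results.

0.66

The 8-item form is not needed; work directly from the 19-item form with n = 18/19 = 0.9474.
r_{18} = n·r / (1 + (n − 1)·r) = 0.6348 / 0.9648 ≈ 0.6580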